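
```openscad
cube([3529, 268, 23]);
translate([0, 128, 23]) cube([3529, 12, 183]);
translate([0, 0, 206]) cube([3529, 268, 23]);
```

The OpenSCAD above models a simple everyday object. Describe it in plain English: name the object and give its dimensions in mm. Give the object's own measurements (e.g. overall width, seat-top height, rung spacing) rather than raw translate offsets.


An I-beam lying along x, 3529 mm long. Overall section height 229 mm. Two flanges 268 mm wide (y) and 23 mm thick, one on the floor and one at the top; a web 12 mm thick runs between them, centred on the flange width.


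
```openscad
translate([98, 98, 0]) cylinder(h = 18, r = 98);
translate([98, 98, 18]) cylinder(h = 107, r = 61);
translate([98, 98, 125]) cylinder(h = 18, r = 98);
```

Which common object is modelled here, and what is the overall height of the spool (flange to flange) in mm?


A spool. The overall height is 143 mm.

Three coaxial cylinders, large–small–large — a spool. Two 18 mm flanges and a 107 mm core give 18 + 107 + 18 = 143 mm.


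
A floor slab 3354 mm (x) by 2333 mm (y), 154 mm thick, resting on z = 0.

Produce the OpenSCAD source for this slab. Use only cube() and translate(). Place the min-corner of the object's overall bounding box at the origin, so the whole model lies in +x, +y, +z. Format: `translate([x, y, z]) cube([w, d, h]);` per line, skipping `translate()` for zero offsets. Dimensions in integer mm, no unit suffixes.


cube([3354, 2333, 154]);


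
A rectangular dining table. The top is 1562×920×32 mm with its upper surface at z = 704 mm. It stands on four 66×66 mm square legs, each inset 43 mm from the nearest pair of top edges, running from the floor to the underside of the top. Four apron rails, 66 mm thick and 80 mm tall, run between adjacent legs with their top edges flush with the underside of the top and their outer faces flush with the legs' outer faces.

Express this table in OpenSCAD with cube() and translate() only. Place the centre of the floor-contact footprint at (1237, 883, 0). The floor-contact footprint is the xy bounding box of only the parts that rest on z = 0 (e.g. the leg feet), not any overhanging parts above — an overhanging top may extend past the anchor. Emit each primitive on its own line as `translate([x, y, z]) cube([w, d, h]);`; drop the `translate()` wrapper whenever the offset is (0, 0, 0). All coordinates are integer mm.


translate([456, 423, 672]) cube([1562, 920, 32]);
translate([499, 466, 0]) cube([66, 66, 672]);
translate([1909, 466, 0]) cube([66, 66, 672]);
translate([499, 1234, 0]) cube([66, 66, 672]);
translate([1909, 1234, 0]) cube([66, 66, 672]);
translate([565, 466, 592]) cube([1344, 66, 80]);
translate([565, 1234, 592]) cube([1344, 66, 80]);
translate([499, 532, 592]) cube([66, 702, 80]);
translate([1909, 532, 592]) cube([66, 702, 80]);


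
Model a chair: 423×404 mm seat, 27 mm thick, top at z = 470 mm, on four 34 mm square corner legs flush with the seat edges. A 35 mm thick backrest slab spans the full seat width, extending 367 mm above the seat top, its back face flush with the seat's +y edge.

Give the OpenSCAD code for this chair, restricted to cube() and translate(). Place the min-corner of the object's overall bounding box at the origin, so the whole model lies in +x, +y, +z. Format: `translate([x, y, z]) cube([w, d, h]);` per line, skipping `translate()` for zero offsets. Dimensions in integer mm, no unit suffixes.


translate([0, 0, 443]) cube([423, 404, 27]);
cube([34, 34, 443]);
translate([389, 0, 0]) cube([34, 34, 443]);
translate([0, 370, 0]) cube([34, 34, 443]);
translate([389, 370, 0]) cube([34, 34, 443]);
translate([0, 369, 470]) cube([423, 35, 367]);


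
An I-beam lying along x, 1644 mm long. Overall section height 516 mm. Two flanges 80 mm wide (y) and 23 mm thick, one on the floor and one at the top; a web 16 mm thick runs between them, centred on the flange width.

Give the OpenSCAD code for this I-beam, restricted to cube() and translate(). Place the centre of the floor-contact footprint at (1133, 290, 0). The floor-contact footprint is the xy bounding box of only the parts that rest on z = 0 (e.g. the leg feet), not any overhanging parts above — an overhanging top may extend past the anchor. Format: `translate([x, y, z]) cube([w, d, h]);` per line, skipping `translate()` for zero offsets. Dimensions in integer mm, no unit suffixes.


translate([311, 250, 0]) cube([1644, 80, 23]);
translate([311, 282, 23]) cube([1644, 16, 470]);
translate([311, 250, 493]) cube([1644, 80, 23]);


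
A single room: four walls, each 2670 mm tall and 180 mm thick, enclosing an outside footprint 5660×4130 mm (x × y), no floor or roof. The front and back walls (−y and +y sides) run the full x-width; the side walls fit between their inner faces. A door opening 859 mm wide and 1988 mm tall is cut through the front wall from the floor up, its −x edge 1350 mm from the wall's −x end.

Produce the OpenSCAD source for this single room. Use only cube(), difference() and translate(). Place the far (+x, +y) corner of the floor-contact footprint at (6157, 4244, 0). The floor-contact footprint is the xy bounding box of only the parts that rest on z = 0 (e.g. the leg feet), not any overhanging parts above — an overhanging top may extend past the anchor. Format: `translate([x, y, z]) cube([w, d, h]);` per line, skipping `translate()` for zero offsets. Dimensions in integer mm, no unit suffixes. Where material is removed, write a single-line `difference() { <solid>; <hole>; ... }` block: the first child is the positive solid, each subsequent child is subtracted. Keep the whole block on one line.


difference() { translate([497, 114, 0]) cube([5660, 180, 2670]); translate([1847, 114, 0]) cube([859, 180, 1988]); }
translate([497, 4064, 0]) cube([5660, 180, 2670]);
translate([497, 294, 0]) cube([180, 3770, 2670]);
translate([5977, 294, 0]) cube([180, 3770, 2670]);


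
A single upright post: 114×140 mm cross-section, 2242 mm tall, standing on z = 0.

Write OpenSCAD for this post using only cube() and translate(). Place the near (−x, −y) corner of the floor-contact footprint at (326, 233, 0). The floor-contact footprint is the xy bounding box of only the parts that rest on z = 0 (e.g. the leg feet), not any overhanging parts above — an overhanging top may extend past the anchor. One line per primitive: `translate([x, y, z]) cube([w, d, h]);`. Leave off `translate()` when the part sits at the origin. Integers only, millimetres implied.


translate([326, 233, 0]) cube([114, 140, 2242]);


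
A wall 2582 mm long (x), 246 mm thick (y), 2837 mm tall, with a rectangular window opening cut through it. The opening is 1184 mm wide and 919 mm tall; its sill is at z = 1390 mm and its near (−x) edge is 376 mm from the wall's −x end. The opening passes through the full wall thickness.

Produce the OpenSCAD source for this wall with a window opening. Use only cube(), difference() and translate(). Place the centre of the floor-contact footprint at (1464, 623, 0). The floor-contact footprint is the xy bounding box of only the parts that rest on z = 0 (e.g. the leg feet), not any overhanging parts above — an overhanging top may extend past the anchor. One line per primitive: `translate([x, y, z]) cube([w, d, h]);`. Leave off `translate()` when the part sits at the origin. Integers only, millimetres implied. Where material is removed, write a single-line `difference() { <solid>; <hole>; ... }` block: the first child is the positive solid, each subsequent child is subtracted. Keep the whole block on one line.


difference() { translate([173, 500, 0]) cube([2582, 246, 2837]); translate([549, 500, 1390]) cube([1184, 246, 919]); }


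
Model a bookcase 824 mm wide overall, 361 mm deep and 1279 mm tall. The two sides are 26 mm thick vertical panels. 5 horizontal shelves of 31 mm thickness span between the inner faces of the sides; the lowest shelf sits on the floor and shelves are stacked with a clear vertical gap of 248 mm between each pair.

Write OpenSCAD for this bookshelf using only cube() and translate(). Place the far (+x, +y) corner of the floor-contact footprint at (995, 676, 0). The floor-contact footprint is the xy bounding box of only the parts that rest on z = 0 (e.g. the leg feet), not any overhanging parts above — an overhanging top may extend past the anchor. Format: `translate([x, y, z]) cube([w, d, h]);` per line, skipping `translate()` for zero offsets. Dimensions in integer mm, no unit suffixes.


translate([171, 315, 0]) cube([26, 361, 1279]);
translate([969, 315, 0]) cube([26, 361, 1279]);
translate([197, 315, 0]) cube([772, 361, 31]);
translate([197, 315, 279]) cube([772, 361, 31]);
translate([197, 315, 558]) cube([772, 361, 31]);
translate([197, 315, 837]) cube([772, 361, 31]);
translate([197, 315, 1116]) cube([772, 361, 31]);


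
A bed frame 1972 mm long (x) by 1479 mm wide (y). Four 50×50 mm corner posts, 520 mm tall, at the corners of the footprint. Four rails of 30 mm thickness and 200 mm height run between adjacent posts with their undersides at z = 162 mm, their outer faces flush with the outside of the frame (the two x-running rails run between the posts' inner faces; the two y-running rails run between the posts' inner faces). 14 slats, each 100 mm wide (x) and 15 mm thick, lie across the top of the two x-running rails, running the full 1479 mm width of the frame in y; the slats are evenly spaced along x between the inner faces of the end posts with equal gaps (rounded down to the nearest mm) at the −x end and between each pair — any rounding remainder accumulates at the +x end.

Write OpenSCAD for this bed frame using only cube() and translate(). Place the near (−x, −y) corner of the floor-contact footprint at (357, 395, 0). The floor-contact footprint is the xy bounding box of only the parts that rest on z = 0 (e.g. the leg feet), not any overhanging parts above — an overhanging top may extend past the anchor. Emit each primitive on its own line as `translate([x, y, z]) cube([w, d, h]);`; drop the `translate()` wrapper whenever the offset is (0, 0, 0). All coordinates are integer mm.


// slat z = rail_z + rail_h = 162 + 200 = 362
// slat gap = ⌊(1872 − 14·100) / 15⌋ = 31
translate([357, 395, 0]) cube([50, 50, 520]);
translate([357, 1824, 0]) cube([50, 50, 520]);
translate([2279, 395, 0]) cube([50, 50, 520]);
translate([2279, 1824, 0]) cube([50, 50, 520]);
translate([407, 395, 162]) cube([1872, 30, 200]);
translate([407, 1844, 162]) cube([1872, 30, 200]);
translate([357, 445, 162]) cube([30, 1379, 200]);
translate([2299, 445, 162]) cube([30, 1379, 200]);
translate([438, 395, 362]) cube([100, 1479, 15]);
translate([569, 395, 362]) cube([100, 1479, 15]);
translate([700, 395, 362]) cube([100, 1479, 15]);
translate([831, 395, 362]) cube([100, 1479, 15]);
translate([962, 395, 362]) cube([100, 1479, 15]);
translate([1093, 395, 362]) cube([100, 1479, 15]);
translate([1224, 395, 362]) cube([100, 1479, 15]);
translate([1355, 395, 362]) cube([100, 1479, 15]);
translate([1486, 395, 362]) cube([100, 1479, 15]);
translate([1617, 395, 362]) cube([100, 1479, 15]);
translate([1748, 395, 362]) cube([100, 1479, 15]);
translate([1879, 395, 362]) cube([100, 1479, 15]);
translate([2010, 395, 362]) cube([100, 1479, 15]);
translate([2141, 395, 362]) cube([100, 1479, 15]);


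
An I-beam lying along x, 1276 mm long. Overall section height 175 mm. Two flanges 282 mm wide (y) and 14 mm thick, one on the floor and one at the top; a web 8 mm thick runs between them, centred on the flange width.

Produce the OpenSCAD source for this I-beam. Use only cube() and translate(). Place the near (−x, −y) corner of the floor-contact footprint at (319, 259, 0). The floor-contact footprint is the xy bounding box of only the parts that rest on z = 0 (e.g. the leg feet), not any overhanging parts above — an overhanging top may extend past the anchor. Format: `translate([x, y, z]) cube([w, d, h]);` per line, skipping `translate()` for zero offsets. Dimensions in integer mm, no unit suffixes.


translate([319, 259, 0]) cube([1276, 282, 14]);
translate([319, 396, 14]) cube([1276, 8, 147]);
translate([319, 259, 161]) cube([1276, 282, 14]);


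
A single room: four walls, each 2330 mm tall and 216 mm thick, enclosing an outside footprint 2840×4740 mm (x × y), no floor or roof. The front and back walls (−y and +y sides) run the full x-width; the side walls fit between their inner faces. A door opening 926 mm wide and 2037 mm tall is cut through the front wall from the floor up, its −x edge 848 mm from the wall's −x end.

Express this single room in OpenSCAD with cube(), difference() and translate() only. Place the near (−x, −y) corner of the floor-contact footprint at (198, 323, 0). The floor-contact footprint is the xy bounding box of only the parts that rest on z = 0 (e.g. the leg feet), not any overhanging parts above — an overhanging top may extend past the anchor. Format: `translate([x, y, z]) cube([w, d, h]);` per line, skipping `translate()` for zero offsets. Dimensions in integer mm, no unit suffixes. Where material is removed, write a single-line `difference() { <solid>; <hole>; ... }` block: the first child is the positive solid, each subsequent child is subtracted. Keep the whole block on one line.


difference() { translate([198, 323, 0]) cube([2840, 216, 2330]); translate([1046, 323, 0]) cube([926, 216, 2037]); }
translate([198, 4847, 0]) cube([2840, 216, 2330]);
translate([198, 539, 0]) cube([216, 4308, 2330]);
translate([2822, 539, 0]) cube([216, 4308, 2330]);


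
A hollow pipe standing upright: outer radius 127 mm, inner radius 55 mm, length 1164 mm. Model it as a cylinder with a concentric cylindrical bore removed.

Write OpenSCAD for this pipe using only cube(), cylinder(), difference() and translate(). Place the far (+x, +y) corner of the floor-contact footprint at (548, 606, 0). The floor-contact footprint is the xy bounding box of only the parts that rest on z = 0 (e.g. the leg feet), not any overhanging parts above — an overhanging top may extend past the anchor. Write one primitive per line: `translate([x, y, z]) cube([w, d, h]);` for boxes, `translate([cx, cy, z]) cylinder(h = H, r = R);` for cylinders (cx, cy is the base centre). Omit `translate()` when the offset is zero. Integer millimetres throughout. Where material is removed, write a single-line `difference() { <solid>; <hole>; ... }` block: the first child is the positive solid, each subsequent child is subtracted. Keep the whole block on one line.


difference() { translate([421, 479, 0]) cylinder(h = 1164, r = 127); translate([421, 479, 0]) cylinder(h = 1164, r = 55); }


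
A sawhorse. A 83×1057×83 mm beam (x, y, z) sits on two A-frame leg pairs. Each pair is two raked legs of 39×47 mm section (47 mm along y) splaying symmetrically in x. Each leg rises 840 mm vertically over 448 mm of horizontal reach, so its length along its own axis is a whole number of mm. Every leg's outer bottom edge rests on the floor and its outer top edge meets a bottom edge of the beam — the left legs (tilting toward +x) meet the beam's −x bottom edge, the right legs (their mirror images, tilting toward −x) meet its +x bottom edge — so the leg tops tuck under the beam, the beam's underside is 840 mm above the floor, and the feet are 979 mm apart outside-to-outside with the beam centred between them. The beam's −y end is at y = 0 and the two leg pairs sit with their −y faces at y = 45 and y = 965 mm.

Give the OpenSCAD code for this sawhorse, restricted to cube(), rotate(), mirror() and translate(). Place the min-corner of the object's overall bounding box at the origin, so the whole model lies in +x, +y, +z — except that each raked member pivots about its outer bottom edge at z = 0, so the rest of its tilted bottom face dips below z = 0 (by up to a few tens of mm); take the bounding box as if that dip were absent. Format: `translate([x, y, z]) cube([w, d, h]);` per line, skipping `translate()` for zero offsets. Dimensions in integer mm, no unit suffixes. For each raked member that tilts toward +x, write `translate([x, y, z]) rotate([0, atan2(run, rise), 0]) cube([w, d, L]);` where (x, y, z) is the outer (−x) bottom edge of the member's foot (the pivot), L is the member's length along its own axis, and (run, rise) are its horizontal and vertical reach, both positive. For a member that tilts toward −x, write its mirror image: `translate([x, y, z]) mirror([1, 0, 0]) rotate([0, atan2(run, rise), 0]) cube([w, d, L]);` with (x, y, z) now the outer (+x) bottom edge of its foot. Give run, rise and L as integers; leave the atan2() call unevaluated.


translate([448, 0, 840]) cube([83, 1057, 83]);
translate([0, 45, 0]) rotate([0, atan2(448, 840), 0]) cube([39, 47, 952]);
translate([979, 45, 0]) mirror([1, 0, 0]) rotate([0, atan2(448, 840), 0]) cube([39, 47, 952]);
translate([0, 965, 0]) rotate([0, atan2(448, 840), 0]) cube([39, 47, 952]);
translate([979, 965, 0]) mirror([1, 0, 0]) rotate([0, atan2(448, 840), 0]) cube([39, 47, 952]);


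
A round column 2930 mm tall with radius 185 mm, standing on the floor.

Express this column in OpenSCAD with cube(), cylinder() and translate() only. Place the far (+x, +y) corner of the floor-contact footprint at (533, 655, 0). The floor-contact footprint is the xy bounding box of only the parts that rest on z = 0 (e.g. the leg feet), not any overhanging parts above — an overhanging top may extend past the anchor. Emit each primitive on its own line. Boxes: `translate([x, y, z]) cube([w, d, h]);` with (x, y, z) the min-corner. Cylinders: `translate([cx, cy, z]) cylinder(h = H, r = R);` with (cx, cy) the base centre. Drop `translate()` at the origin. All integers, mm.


translate([348, 470, 0]) cylinder(h = 2930, r = 185);


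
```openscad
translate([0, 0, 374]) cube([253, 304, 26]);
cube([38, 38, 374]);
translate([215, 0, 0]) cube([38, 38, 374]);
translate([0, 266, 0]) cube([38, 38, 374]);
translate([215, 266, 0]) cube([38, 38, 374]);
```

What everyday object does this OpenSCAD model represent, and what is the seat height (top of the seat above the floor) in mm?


A stool. The seat height is 400 mm.

A 253×304×26 slab at z = 374 on four corner posts — a stool. The seat top is 374 + 26 = 400 mm.


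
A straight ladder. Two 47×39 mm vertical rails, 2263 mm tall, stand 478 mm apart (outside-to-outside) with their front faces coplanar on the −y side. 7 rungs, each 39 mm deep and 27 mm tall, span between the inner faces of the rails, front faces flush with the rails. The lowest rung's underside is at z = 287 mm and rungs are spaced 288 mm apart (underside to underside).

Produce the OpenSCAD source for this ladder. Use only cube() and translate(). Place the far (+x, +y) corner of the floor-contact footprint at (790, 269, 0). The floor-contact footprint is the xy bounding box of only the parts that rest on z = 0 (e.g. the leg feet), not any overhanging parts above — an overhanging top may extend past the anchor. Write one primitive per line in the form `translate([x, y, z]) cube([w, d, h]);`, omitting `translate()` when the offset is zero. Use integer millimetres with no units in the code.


translate([312, 230, 0]) cube([47, 39, 2263]);
translate([743, 230, 0]) cube([47, 39, 2263]);
translate([359, 230, 287]) cube([384, 39, 27]);
translate([359, 230, 575]) cube([384, 39, 27]);
translate([359, 230, 863]) cube([384, 39, 27]);
translate([359, 230, 1151]) cube([384, 39, 27]);
translate([359, 230, 1439]) cube([384, 39, 27]);
translate([359, 230, 1727]) cube([384, 39, 27]);
translate([359, 230, 2015]) cube([384, 39, 27]);


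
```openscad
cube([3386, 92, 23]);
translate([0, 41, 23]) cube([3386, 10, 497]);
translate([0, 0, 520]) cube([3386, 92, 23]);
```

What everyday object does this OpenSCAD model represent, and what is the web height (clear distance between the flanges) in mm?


An I-beam. The web height is 497 mm.

Two wide flanges with a thin centred web — an I-beam. Overall 543 mm minus two 23 mm flanges gives a web of 543 − 2·23 = 497 mm.


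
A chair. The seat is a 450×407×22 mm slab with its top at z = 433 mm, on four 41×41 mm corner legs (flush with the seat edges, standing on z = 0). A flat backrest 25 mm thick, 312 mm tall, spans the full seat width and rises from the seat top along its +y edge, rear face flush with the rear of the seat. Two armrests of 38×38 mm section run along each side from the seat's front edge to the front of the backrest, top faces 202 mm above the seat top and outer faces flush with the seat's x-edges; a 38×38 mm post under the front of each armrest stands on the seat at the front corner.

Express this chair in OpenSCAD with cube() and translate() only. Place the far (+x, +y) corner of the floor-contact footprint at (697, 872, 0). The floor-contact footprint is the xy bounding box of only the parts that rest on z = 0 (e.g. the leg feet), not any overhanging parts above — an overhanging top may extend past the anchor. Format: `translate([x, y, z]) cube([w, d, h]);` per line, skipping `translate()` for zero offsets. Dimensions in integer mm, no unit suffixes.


translate([247, 465, 411]) cube([450, 407, 22]);
translate([247, 465, 0]) cube([41, 41, 411]);
translate([656, 465, 0]) cube([41, 41, 411]);
translate([247, 831, 0]) cube([41, 41, 411]);
translate([656, 831, 0]) cube([41, 41, 411]);
translate([247, 847, 433]) cube([450, 25, 312]);
translate([247, 465, 597]) cube([38, 382, 38]);
translate([659, 465, 597]) cube([38, 382, 38]);
translate([247, 465, 433]) cube([38, 38, 164]);
translate([659, 465, 433]) cube([38, 38, 164]);


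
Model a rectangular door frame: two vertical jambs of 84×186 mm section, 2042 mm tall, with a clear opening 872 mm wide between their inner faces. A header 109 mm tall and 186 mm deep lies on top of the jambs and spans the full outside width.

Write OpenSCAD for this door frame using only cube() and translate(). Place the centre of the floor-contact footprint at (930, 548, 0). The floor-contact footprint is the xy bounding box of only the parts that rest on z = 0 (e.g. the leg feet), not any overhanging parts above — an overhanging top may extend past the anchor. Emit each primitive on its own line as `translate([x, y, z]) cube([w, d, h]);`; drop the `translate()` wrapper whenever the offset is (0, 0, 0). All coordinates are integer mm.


translate([410, 455, 0]) cube([84, 186, 2042]);
translate([1366, 455, 0]) cube([84, 186, 2042]);
translate([410, 455, 2042]) cube([1040, 186, 109]);


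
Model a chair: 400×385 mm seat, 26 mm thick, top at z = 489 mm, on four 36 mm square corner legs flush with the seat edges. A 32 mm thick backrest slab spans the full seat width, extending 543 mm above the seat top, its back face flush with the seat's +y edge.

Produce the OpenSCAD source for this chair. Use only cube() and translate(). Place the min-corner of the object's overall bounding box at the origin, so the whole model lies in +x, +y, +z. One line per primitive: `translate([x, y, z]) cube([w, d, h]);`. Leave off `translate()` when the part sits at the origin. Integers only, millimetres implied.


translate([0, 0, 463]) cube([400, 385, 26]);
cube([36, 36, 463]);
translate([364, 0, 0]) cube([36, 36, 463]);
translate([0, 349, 0]) cube([36, 36, 463]);
translate([364, 349, 0]) cube([36, 36, 463]);
translate([0, 353, 489]) cube([400, 32, 543]);


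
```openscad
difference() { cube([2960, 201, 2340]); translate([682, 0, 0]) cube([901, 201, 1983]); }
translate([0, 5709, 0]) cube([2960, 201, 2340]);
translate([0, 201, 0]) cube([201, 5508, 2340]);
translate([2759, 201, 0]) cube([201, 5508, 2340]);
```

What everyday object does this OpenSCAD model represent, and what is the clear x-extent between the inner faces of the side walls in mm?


A single room. The interior width is 2558 mm.

Four walls enclosing a rectangle with a door in the front wall — a room. Outside width 2960 minus two 201 mm walls gives 2558 mm.


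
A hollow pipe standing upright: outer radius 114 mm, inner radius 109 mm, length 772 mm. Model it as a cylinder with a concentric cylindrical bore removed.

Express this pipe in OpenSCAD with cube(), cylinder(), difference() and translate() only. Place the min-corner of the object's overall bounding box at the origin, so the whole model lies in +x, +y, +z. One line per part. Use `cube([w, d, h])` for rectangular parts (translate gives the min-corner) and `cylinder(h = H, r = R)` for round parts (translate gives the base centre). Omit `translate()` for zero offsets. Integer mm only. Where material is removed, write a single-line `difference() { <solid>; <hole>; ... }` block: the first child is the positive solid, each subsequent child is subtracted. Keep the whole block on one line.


difference() { translate([114, 114, 0]) cylinder(h = 772, r = 114); translate([114, 114, 0]) cylinder(h = 772, r = 109); }


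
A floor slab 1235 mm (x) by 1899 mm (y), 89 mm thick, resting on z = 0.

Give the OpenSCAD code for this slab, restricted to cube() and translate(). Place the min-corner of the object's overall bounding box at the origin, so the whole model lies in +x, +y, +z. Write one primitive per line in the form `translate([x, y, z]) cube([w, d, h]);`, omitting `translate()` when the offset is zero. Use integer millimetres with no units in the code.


cube([1235, 1899, 89]);


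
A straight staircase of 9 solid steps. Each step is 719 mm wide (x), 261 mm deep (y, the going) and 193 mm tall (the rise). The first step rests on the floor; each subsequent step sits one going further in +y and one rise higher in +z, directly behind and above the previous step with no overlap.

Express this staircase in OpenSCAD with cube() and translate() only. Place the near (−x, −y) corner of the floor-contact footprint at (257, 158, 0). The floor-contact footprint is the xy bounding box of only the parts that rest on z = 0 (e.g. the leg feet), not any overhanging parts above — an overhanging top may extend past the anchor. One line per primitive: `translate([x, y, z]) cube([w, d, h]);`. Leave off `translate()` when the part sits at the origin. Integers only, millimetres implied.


translate([257, 158, 0]) cube([719, 261, 193]);
translate([257, 419, 193]) cube([719, 261, 193]);
translate([257, 680, 386]) cube([719, 261, 193]);
translate([257, 941, 579]) cube([719, 261, 193]);
translate([257, 1202, 772]) cube([719, 261, 193]);
translate([257, 1463, 965]) cube([719, 261, 193]);
translate([257, 1724, 1158]) cube([719, 261, 193]);
translate([257, 1985, 1351]) cube([719, 261, 193]);
translate([257, 2246, 1544]) cube([719, 261, 193]);


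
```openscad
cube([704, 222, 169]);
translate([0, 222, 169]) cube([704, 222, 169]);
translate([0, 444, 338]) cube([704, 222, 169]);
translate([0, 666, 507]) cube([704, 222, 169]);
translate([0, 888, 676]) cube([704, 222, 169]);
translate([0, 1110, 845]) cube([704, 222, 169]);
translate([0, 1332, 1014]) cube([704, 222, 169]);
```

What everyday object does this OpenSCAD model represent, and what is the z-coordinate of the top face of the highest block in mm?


A staircase. The total rise is 1183 mm.

7 identical blocks, each offset up and back from the previous — a staircase. Each step is 169 mm tall and there are 7 of them, so the total rise is 7 × 169 = 1183 mm.


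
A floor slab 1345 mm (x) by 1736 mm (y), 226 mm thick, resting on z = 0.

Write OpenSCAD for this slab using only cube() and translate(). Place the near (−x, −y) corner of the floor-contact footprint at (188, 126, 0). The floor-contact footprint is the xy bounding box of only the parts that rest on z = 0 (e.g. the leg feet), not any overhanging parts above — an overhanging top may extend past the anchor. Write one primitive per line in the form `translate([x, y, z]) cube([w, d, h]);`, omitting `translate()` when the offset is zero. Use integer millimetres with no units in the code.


translate([188, 126, 0]) cube([1345, 1736, 226]);


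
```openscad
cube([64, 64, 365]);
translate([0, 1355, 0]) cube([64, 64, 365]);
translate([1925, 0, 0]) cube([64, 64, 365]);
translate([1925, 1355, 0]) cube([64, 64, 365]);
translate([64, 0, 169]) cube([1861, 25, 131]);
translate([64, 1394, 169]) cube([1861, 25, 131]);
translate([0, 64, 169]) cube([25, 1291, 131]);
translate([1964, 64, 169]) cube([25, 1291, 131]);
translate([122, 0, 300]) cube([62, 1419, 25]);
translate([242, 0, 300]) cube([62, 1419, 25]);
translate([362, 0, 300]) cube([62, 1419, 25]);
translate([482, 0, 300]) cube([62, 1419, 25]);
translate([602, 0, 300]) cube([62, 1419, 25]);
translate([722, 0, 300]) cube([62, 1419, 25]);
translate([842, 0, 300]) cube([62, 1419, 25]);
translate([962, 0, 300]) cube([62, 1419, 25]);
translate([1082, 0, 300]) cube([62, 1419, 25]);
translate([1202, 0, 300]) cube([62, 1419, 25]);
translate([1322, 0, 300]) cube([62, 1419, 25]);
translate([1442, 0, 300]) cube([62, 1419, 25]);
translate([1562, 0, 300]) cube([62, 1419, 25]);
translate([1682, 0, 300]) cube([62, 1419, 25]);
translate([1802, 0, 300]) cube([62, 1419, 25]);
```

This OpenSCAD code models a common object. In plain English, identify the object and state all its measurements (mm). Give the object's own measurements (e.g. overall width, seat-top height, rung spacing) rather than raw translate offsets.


A bed frame 1989 mm long (x) by 1419 mm wide (y). Four 64×64 mm corner posts, 365 mm tall, at the corners of the footprint. Four rails of 25 mm thickness and 131 mm height run between adjacent posts with their undersides at z = 169 mm, their outer faces flush with the outside of the frame (the two x-running rails run between the posts' inner faces; the two y-running rails run between the posts' inner faces). 15 slats, each 62 mm wide (x) and 25 mm thick, lie across the top of the two x-running rails, running the full 1419 mm width of the frame in y; along x they sit between the end posts with a 58 mm gap after the −x posts and between neighbouring slats, leaving 61 mm before the +x posts.


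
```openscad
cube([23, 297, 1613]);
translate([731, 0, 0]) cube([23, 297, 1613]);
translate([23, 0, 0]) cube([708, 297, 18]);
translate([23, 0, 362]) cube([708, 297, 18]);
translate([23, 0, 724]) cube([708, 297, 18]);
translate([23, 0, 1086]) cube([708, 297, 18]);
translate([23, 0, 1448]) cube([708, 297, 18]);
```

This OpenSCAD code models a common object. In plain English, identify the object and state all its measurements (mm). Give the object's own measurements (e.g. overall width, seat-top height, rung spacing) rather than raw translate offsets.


An open bookshelf. Two side panels, each 23 mm thick, 297 mm deep and 1613 mm tall, stand 754 mm apart (outside-to-outside). Between them sit 5 shelves, each 18 mm thick and 297 mm deep, spanning the full gap between the sides. The bottom shelf rests on the floor (its underside at z = 0) and the clear gap between one shelf's top and the next shelf's underside is 344 mm.


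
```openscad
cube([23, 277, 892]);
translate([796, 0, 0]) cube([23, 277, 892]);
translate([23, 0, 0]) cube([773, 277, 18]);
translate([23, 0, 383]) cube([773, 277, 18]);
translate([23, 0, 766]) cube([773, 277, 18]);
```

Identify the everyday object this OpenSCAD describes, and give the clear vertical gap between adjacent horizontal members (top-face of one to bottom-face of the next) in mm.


A bookshelf. The clear shelf gap is 365 mm.

Two tall side panels with 3 horizontal boards between them — a bookshelf. The first two shelf undersides are at z = 0 and z = 383; with shelf thickness 18, the clear gap is 383 − 0 − 18 = 365 mm.


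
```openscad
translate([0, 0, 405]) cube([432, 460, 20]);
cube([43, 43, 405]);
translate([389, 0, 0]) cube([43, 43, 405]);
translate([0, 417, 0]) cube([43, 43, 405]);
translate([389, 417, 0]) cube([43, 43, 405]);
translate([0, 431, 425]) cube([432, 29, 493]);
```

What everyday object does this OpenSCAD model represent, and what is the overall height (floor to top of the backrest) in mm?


A chair. The overall height is 918 mm.

A slab on four corner posts with a tall panel at the back — a chair. The seat slab sits at z = 405 with thickness 20, and the 493 mm backrest starts at the seat top, so the overall height is 405 + 20 + 493 = 918 mm.


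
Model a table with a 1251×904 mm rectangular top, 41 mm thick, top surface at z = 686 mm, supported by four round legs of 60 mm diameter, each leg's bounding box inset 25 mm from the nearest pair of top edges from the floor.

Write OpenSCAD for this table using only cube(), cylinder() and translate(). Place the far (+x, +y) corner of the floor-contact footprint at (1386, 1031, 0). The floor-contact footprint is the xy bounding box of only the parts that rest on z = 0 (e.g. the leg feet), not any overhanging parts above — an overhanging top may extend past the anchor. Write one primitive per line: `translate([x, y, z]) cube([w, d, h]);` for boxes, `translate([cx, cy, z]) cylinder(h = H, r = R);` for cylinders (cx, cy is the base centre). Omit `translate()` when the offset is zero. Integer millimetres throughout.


translate([160, 152, 645]) cube([1251, 904, 41]);
translate([215, 207, 0]) cylinder(h = 645, r = 30);
translate([1356, 207, 0]) cylinder(h = 645, r = 30);
translate([215, 1001, 0]) cylinder(h = 645, r = 30);
translate([1356, 1001, 0]) cylinder(h = 645, r = 30);


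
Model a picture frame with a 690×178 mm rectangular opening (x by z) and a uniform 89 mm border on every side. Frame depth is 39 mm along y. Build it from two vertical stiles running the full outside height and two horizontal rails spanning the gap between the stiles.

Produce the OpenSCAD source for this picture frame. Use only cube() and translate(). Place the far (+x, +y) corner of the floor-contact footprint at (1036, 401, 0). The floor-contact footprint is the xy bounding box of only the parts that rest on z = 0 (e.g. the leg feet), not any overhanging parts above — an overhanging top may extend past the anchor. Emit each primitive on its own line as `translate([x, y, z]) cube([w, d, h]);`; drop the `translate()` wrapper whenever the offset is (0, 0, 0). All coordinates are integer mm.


translate([168, 362, 0]) cube([89, 39, 356]);
translate([947, 362, 0]) cube([89, 39, 356]);
translate([257, 362, 0]) cube([690, 39, 89]);
translate([257, 362, 267]) cube([690, 39, 89]);


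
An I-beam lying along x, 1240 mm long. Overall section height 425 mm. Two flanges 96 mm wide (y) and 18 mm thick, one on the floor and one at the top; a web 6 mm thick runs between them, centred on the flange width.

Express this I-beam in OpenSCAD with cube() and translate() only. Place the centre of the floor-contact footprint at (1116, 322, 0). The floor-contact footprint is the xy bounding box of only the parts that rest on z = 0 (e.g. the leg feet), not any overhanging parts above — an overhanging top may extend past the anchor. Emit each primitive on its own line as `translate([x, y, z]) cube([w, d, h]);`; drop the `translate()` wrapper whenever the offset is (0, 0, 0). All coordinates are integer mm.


translate([496, 274, 0]) cube([1240, 96, 18]);
translate([496, 319, 18]) cube([1240, 6, 389]);
translate([496, 274, 407]) cube([1240, 96, 18]);


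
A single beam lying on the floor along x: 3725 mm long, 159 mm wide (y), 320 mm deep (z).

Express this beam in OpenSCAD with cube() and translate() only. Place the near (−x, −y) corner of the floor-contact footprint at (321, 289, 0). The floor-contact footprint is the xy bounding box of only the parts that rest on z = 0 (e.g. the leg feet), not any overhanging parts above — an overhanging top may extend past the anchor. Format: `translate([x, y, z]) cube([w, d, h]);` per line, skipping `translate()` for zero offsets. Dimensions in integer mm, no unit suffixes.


translate([321, 289, 0]) cube([3725, 159, 320]);


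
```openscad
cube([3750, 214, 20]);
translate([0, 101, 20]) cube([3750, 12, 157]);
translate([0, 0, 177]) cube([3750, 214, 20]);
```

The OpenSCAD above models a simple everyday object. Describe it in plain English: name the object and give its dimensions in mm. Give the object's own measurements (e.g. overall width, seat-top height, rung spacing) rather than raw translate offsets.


An I-beam lying along x, 3750 mm long. Overall section height 197 mm. Two flanges 214 mm wide (y) and 20 mm thick, one on the floor and one at the top; a web 12 mm thick runs between them, centred on the flange width.


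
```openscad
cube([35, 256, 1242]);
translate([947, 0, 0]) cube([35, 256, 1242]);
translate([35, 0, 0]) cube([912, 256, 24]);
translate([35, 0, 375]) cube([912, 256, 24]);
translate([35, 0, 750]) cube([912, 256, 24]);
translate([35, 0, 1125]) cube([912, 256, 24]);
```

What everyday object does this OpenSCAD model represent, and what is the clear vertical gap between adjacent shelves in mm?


A bookshelf. The clear shelf gap is 351 mm.

Two tall side panels with 4 horizontal boards between them — a bookshelf. The first two shelf undersides are at z = 0 and z = 375; with shelf thickness 24, the clear gap is 375 − 0 − 24 = 351 mm.


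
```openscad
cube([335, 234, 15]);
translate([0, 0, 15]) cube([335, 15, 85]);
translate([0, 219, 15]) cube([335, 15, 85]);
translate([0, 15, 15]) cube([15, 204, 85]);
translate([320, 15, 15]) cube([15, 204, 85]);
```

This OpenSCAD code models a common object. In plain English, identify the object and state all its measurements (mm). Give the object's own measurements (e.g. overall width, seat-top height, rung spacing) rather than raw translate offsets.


An open-topped rectangular box: outside dimensions 335×234×100 mm, with a uniform wall and base thickness of 15 mm. The base is a full 335×234 slab on the floor; four walls sit on top of the base. The front and back walls (the −y and +y sides) span the full width; the two side walls fit between them.


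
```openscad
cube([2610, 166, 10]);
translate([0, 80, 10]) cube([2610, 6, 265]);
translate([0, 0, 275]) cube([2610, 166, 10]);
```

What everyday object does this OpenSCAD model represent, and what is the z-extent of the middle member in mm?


An I-beam. The web height is 265 mm.

Two wide flanges with a thin centred web — an I-beam. Overall 285 mm minus two 10 mm flanges gives a web of 285 − 2·10 = 265 mm.


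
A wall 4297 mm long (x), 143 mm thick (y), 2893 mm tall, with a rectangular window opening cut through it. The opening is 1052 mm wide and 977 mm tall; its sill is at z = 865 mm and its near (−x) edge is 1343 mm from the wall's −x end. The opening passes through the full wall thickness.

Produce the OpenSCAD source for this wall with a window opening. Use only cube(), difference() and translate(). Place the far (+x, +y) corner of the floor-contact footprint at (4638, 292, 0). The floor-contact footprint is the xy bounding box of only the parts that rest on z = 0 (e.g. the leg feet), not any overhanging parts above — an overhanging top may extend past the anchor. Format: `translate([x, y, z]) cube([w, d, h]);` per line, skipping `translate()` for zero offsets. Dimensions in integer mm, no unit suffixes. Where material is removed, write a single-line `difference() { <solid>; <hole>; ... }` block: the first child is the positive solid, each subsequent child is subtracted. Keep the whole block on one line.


difference() { translate([341, 149, 0]) cube([4297, 143, 2893]); translate([1684, 149, 865]) cube([1052, 143, 977]); }


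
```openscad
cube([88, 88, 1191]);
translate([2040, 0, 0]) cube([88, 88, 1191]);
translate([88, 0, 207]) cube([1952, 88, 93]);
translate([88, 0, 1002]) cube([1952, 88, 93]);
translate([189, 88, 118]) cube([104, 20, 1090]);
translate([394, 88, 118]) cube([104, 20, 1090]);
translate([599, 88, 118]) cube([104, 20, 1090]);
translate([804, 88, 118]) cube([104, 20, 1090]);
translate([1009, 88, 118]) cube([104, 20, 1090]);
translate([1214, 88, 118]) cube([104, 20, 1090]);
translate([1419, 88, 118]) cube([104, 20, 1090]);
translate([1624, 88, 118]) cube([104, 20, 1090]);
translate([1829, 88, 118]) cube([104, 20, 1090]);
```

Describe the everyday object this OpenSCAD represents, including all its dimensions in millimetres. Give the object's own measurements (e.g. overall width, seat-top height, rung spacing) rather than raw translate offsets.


A fence section. Two 88×88 mm posts, 1191 mm tall, stand on the floor with a clear span of 1952 mm between their inner faces. Two horizontal rails of 88×93 mm section span the gap between the posts with their undersides at z = 207 mm and z = 1002 mm, flush with the posts' −y face. 9 pickets, each 104 mm wide, 20 mm thick and 1090 mm tall, are fixed to the +y face of the rails with their bottoms at z = 118 mm, spaced across the span with a 101 mm gap after the −x post and between neighbouring pickets, with 107 mm left before the +x post.
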